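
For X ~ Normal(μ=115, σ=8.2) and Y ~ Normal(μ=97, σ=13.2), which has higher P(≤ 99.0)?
Y has higher probability (P(Y ≤ 99.0) = 0.5602 > P(X ≤ 99.0) = 0.0255)

Compute P(≤ 99.0) for each distribution:

X ~ Normal(μ=115, σ=8.2):
P(X ≤ 99.0) = 0.0255

Y ~ Normal(μ=97, σ=13.2):
P(Y ≤ 99.0) = 0.5602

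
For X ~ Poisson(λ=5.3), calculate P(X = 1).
0.026455

We have X ~ Poisson(λ=5.3).

For a Poisson distribution, the PMF gives us the probability of each outcome.

Using the PMF formula:
P(X = 1) = 0.026455

Rounded to 4 decimal places: 0.0265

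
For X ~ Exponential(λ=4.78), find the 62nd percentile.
0.2024

We have X ~ Exponential(λ=4.78).

We want to find x such that P(X ≤ x) = 0.62.

This is the 62nd percentile, which means 62% of values fall below this point.

Using the inverse CDF (quantile function):
x = F⁻¹(0.62) = 0.2024

Verification: P(X ≤ 0.2024) = 0.62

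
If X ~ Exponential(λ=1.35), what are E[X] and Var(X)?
E[X] = 0.7407, Var(X) = 0.5487

We have X ~ Exponential(λ=1.35).

For an Exponential distribution with λ=1.35:

Expected value:
E[X] = 0.7407

Variance:
Var(X) = 0.5487

Standard deviation:
σ = √Var(X) = 0.7407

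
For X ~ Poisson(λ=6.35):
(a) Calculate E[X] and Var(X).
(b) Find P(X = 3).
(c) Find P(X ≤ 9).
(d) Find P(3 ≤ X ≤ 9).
(a) E[X] = 6.3500, Var(X) = 6.3500
(b) P(X = 3) = 0.074542
(c) P(X ≤ 9) = 0.889881
(d) P(3 ≤ X ≤ 9) = 0.841826

We have X ~ Poisson(λ=6.35).

(a) Moments:
E[X] = 6.3500
Var(X) = 6.3500
σ = √Var(X) = 2.5199

(b) Point probability using PMF:
P(X = 3) = 0.074542

(c) Cumulative probability using CDF:
P(X ≤ 9) = F(9) = 0.889881

(d) Range probability:
P(3 ≤ X ≤ 9) = P(X ≤ 9) - P(X ≤ 2)
                   = F(9) - F(2)
                   = 0.889881 - 0.048055
                   = 0.841826

This means approximately 84.2% of outcomes fall in the interval [3, 9].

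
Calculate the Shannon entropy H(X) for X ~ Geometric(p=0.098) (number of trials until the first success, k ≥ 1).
3.2721 nats

We have X ~ Geometric(p=0.098) (number of trials until the first success, k ≥ 1).

The Shannon entropy measures the uncertainty or information content of the distribution.

For a Geometric distribution with p=0.098 (number of trials until the first success, k ≥ 1):
H(X) = 3.2721 nats

(In bits, this would be 4.7206 bits.)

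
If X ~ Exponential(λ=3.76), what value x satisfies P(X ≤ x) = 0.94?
0.7482

We have X ~ Exponential(λ=3.76).

We want to find x such that P(X ≤ x) = 0.94.

This is the 94th percentile, which means 94% of values fall below this point.

Using the inverse CDF (quantile function):
x = F⁻¹(0.94) = 0.7482

Verification: P(X ≤ 0.7482) = 0.94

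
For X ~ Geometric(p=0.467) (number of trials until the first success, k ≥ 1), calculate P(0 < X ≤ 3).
0.848581

We have X ~ Geometric(p=0.467) (number of trials until the first success, k ≥ 1).

To find P(0 < X ≤ 3), we use:
P(0 < X ≤ 3) = P(X ≤ 3) - P(X ≤ 0)
                 = F(3) - F(0)
                 = 0.848581 - 0.000000
                 = 0.848581

So there's approximately a 84.9% chance that X falls in this range.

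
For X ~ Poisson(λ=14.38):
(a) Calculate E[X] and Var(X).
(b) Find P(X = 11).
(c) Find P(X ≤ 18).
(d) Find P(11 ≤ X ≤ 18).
(a) E[X] = 14.3800, Var(X) = 14.3800
(b) P(X = 11) = 0.077453
(c) P(X ≤ 18) = 0.860438
(d) P(11 ≤ X ≤ 18) = 0.708597

We have X ~ Poisson(λ=14.38).

(a) Moments:
E[X] = 14.3800
Var(X) = 14.3800
σ = √Var(X) = 3.7921

(b) Point probability using PMF:
P(X = 11) = 0.077453

(c) Cumulative probability using CDF:
P(X ≤ 18) = F(18) = 0.860438

(d) Range probability:
P(11 ≤ X ≤ 18) = P(X ≤ 18) - P(X ≤ 10)
                   = F(18) - F(10)
                   = 0.860438 - 0.151841
                   = 0.708597

This means approximately 70.9% of outcomes fall in the interval [11, 18].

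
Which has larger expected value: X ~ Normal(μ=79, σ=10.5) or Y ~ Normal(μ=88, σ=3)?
Y has larger mean (88.0000 > 79.0000)

Compute the expected value for each distribution:

X ~ Normal(μ=79, σ=10.5):
E[X] = 79.0000

Y ~ Normal(μ=88, σ=3):
E[Y] = 88.0000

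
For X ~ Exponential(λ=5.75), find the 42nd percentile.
0.0947

We have X ~ Exponential(λ=5.75).

We want to find x such that P(X ≤ x) = 0.42.

This is the 42nd percentile, which means 42% of values fall below this point.

Using the inverse CDF (quantile function):
x = F⁻¹(0.42) = 0.0947

Verification: P(X ≤ 0.0947) = 0.42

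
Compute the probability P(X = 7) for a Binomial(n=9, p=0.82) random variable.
0.290767

We have X ~ Binomial(n=9, p=0.82).

For a Binomial distribution, the PMF gives us the probability of each outcome.

Using the PMF formula:
P(X = 7) = 0.290767

Rounded to 4 decimal places: 0.2908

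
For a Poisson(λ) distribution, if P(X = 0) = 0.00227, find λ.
λ = 6.0880

For a Poisson(λ) distribution, the PMF at 0 is:
P(X = 0) = λ^0 e^(-λ) / 0! = e^(-λ)

Given P(X = 0) = 0.00227:
e^(-λ) = 0.00227
-λ = ln(0.00227)
λ = -ln(0.00227) = 6.0880

Verification: e^(-6.0880) = 0.00227 ✓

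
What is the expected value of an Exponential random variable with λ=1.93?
0.5181

We have X ~ Exponential(λ=1.93).

For an Exponential distribution with λ=1.93:
E[X] = 0.5181

This is the expected (average) value of X.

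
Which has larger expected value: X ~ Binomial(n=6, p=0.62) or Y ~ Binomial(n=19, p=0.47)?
Y has larger mean (8.9300 > 3.7200)

Compute the expected value for each distribution:

X ~ Binomial(n=6, p=0.62):
E[X] = 3.7200

Y ~ Binomial(n=19, p=0.47):
E[Y] = 8.9300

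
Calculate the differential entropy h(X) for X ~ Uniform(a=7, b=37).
3.4012 nats

We have X ~ Uniform(a=7, b=37).

The differential entropy measures the uncertainty or information content of the distribution.

For a Uniform distribution with a=7, b=37:
h(X) = 3.4012 nats

(In bits, this would be 4.9069 bits.)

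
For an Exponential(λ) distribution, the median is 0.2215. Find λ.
λ = 3.1293

For X ~ Exponential(λ), the CDF is F(x) = 1 - e^(-λx).
The median m satisfies F(m) = 0.5:
1 - e^(-λm) = 0.5
e^(-λm) = 0.5
λm = ln(2)
m = ln(2) / λ

Given m = 0.2215:
λ = ln(2) / 0.2215 = 0.693147 / 0.2215 = 3.1293

Verification: ln(2) / 3.1293 = 0.2215 ✓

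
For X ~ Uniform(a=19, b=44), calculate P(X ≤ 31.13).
0.485200

We have X ~ Uniform(a=19, b=44).

The CDF gives us P(X ≤ k).

Using the CDF:
P(X ≤ 31.13) = 0.485200

This means there's approximately a 48.5% chance that X is at most 31.13.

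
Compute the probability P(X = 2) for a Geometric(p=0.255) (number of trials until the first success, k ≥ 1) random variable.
0.189975

We have X ~ Geometric(p=0.255) (number of trials until the first success, k ≥ 1).

For a Geometric distribution, the PMF gives us the probability of each outcome.

Using the PMF formula:
P(X = 2) = 0.189975

Rounded to 4 decimal places: 0.1900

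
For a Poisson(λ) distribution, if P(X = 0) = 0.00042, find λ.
λ = 7.7753

For a Poisson(λ) distribution, the PMF at 0 is:
P(X = 0) = λ^0 e^(-λ) / 0! = e^(-λ)

Given P(X = 0) = 0.00042:
e^(-λ) = 0.00042
-λ = ln(0.00042)
λ = -ln(0.00042) = 7.7753

Verification: e^(-7.7753) = 0.00042 ✓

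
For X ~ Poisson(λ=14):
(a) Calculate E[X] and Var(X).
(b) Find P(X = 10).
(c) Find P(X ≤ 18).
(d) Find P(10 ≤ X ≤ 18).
(a) E[X] = 14.0000, Var(X) = 14.0000
(b) P(X = 10) = 0.066282
(c) P(X ≤ 18) = 0.882643
(d) P(10 ≤ X ≤ 18) = 0.773244

We have X ~ Poisson(λ=14).

(a) Moments:
E[X] = 14.0000
Var(X) = 14.0000
σ = √Var(X) = 3.7417

(b) Point probability using PMF:
P(X = 10) = 0.066282

(c) Cumulative probability using CDF:
P(X ≤ 18) = F(18) = 0.882643

(d) Range probability:
P(10 ≤ X ≤ 18) = P(X ≤ 18) - P(X ≤ 9)
                   = F(18) - F(9)
                   = 0.882643 - 0.109399
                   = 0.773244

This means approximately 77.3% of outcomes fall in the interval [10, 18].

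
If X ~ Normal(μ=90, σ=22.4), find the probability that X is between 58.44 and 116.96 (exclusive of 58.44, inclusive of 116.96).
0.806194

We have X ~ Normal(μ=90, σ=22.4).

To find P(58.44 < X ≤ 116.96), we use:
P(58.44 < X ≤ 116.96) = P(X ≤ 116.96) - P(X ≤ 58.44)
                 = F(116.96) - F(58.44)
                 = 0.885622 - 0.079428
                 = 0.806194

So there's approximately a 80.6% chance that X falls in this range.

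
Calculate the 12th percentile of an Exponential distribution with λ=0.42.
0.3044

We have X ~ Exponential(λ=0.42).

We want to find x such that P(X ≤ x) = 0.12.

This is the 12th percentile, which means 12% of values fall below this point.

Using the inverse CDF (quantile function):
x = F⁻¹(0.12) = 0.3044

Verification: P(X ≤ 0.3044) = 0.12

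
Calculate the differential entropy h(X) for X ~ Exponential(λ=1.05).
0.9512 nats

We have X ~ Exponential(λ=1.05).

The differential entropy measures the uncertainty or information content of the distribution.

For an Exponential distribution with λ=1.05:
h(X) = 0.9512 nats

(In bits, this would be 1.3723 bits.)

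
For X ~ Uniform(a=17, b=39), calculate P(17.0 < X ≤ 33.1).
0.731818

We have X ~ Uniform(a=17, b=39).

To find P(17.0 < X ≤ 33.1), we use:
P(17.0 < X ≤ 33.1) = P(X ≤ 33.1) - P(X ≤ 17.0)
                 = F(33.1) - F(17.0)
                 = 0.731818 - 0.000000
                 = 0.731818

So there's approximately a 73.2% chance that X falls in this range.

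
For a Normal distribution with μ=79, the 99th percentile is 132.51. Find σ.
σ = 23.0017

For X ~ Normal(μ, σ), the p-th percentile satisfies x = μ + z_p × σ,
where z_p = Φ⁻¹(p) is the standard normal quantile.

Step 1: z_{0.99} = Φ⁻¹(0.99) = 2.3263

Step 2: Solve for σ:
132.51 = 79 + 2.3263 × σ
σ = (132.51 - 79) / 2.3263
σ = 53.51 / 2.3263
σ = 23.0017

Verification: μ + z × σ = 79 + 2.3263 × 23.0017 = 132.51 ✓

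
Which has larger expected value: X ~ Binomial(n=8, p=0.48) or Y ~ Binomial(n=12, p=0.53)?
Y has larger mean (6.3600 > 3.8400)

Compute the expected value for each distribution:

X ~ Binomial(n=8, p=0.48):
E[X] = 3.8400

Y ~ Binomial(n=12, p=0.53):
E[Y] = 6.3600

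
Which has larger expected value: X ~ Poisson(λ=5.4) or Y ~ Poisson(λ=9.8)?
Y has larger mean (9.8000 > 5.4000)

Compute the expected value for each distribution:

X ~ Poisson(λ=5.4):
E[X] = 5.4000

Y ~ Poisson(λ=9.8):
E[Y] = 9.8000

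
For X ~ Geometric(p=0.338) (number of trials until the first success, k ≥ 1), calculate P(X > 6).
0.084168

We have X ~ Geometric(p=0.338) (number of trials until the first success, k ≥ 1).

P(X > 6) = 1 - P(X ≤ 6)
                = 1 - F(6)
                = 1 - 0.915832
                = 0.084168

So there's approximately a 8.4% chance that X exceeds 6.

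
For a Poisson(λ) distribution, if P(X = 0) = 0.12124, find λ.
λ = 2.1100

For a Poisson(λ) distribution, the PMF at 0 is:
P(X = 0) = λ^0 e^(-λ) / 0! = e^(-λ)

Given P(X = 0) = 0.12124:
e^(-λ) = 0.12124
-λ = ln(0.12124)
λ = -ln(0.12124) = 2.1100

Verification: e^(-2.1100) = 0.12124 ✓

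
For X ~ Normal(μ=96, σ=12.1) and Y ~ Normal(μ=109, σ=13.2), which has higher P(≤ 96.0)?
X has higher probability (P(X ≤ 96.0) = 0.5000 > P(Y ≤ 96.0) = 0.1623)

Compute P(≤ 96.0) for each distribution:

X ~ Normal(μ=96, σ=12.1):
P(X ≤ 96.0) = 0.5000

Y ~ Normal(μ=109, σ=13.2):
P(Y ≤ 96.0) = 0.1623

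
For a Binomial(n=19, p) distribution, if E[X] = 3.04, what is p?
p = 0.16

For a Binomial(n, p) distribution:
E[X] = n × p

Given n = 19 and E[X] = 3.04:
3.04 = 19 × p
p = 3.04 / 19 = 0.16

Verification: Binomial(19, 0.16) has E[X] = 3.04 ✓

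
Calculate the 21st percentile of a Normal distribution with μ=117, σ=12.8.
106.6778

We have X ~ Normal(μ=117, σ=12.8).

We want to find x such that P(X ≤ x) = 0.21.

This is the 21st percentile, which means 21% of values fall below this point.

Using the inverse CDF (quantile function):
x = F⁻¹(0.21) = 106.6778

Verification: P(X ≤ 106.6778) = 0.21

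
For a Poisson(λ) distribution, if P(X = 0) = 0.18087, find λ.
λ = 1.7100

For a Poisson(λ) distribution, the PMF at 0 is:
P(X = 0) = λ^0 e^(-λ) / 0! = e^(-λ)

Given P(X = 0) = 0.18087:
e^(-λ) = 0.18087
-λ = ln(0.18087)
λ = -ln(0.18087) = 1.7100

Verification: e^(-1.7100) = 0.18087 ✓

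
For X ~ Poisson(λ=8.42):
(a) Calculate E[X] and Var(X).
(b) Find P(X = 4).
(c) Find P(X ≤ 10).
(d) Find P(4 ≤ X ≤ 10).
(a) E[X] = 8.4200, Var(X) = 8.4200
(b) P(X = 4) = 0.046161
(c) P(X ≤ 10) = 0.772130
(d) P(4 ≤ X ≤ 10) = 0.740311

We have X ~ Poisson(λ=8.42).

(a) Moments:
E[X] = 8.4200
Var(X) = 8.4200
σ = √Var(X) = 2.9017

(b) Point probability using PMF:
P(X = 4) = 0.046161

(c) Cumulative probability using CDF:
P(X ≤ 10) = F(10) = 0.772130

(d) Range probability:
P(4 ≤ X ≤ 10) = P(X ≤ 10) - P(X ≤ 3)
                   = F(10) - F(3)
                   = 0.772130 - 0.031819
                   = 0.740311

This means approximately 74.0% of outcomes fall in the interval [4, 10].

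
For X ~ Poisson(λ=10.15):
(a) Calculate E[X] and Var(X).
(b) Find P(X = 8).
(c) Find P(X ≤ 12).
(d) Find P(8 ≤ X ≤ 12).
(a) E[X] = 10.1500, Var(X) = 10.1500
(b) P(X = 8) = 0.109174
(c) P(X ≤ 12) = 0.777131
(d) P(8 ≤ X ≤ 12) = 0.570119

We have X ~ Poisson(λ=10.15).

(a) Moments:
E[X] = 10.1500
Var(X) = 10.1500
σ = √Var(X) = 3.1859

(b) Point probability using PMF:
P(X = 8) = 0.109174

(c) Cumulative probability using CDF:
P(X ≤ 12) = F(12) = 0.777131

(d) Range probability:
P(8 ≤ X ≤ 12) = P(X ≤ 12) - P(X ≤ 7)
                   = F(12) - F(7)
                   = 0.777131 - 0.207012
                   = 0.570119

This means approximately 57.0% of outcomes fall in the interval [8, 12].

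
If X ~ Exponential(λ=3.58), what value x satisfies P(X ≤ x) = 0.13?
0.0389

We have X ~ Exponential(λ=3.58).

We want to find x such that P(X ≤ x) = 0.13.

This is the 13th percentile, which means 13% of values fall below this point.

Using the inverse CDF (quantile function):
x = F⁻¹(0.13) = 0.0389

Verification: P(X ≤ 0.0389) = 0.13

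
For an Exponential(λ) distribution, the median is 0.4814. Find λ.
λ = 1.4399

For X ~ Exponential(λ), the CDF is F(x) = 1 - e^(-λx).
The median m satisfies F(m) = 0.5:
1 - e^(-λm) = 0.5
e^(-λm) = 0.5
λm = ln(2)
m = ln(2) / λ

Given m = 0.4814:
λ = ln(2) / 0.4814 = 0.693147 / 0.4814 = 1.4399

Verification: ln(2) / 1.4399 = 0.4814 ✓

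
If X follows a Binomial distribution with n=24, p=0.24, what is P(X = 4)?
0.145709

We have X ~ Binomial(n=24, p=0.24).

For a Binomial distribution, the PMF gives us the probability of each outcome.

Using the PMF formula:
P(X = 4) = 0.145709

Rounded to 4 decimal places: 0.1457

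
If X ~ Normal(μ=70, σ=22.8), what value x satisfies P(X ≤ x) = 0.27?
56.0279

We have X ~ Normal(μ=70, σ=22.8).

We want to find x such that P(X ≤ x) = 0.27.

This is the 27th percentile, which means 27% of values fall below this point.

Using the inverse CDF (quantile function):
x = F⁻¹(0.27) = 56.0279

Verification: P(X ≤ 56.0279) = 0.27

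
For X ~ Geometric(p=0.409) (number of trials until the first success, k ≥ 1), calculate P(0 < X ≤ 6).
0.957389

We have X ~ Geometric(p=0.409) (number of trials until the first success, k ≥ 1).

To find P(0 < X ≤ 6), we use:
P(0 < X ≤ 6) = P(X ≤ 6) - P(X ≤ 0)
                 = F(6) - F(0)
                 = 0.957389 - 0.000000
                 = 0.957389

So there's approximately a 95.7% chance that X falls in this range.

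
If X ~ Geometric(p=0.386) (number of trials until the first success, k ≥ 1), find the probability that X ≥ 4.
0.231476

We have X ~ Geometric(p=0.386) (number of trials until the first success, k ≥ 1).

For discrete distributions, P(X ≥ 4) = 1 - P(X ≤ 3).

P(X ≤ 3) = 0.768524
P(X ≥ 4) = 1 - 0.768524 = 0.231476

So there's approximately a 23.1% chance that X is at least 4.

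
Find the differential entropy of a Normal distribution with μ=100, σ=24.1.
4.6012 nats

We have X ~ Normal(μ=100, σ=24.1).

The differential entropy measures the uncertainty or information content of the distribution.

For a Normal distribution with μ=100, σ=24.1:
h(X) = 4.6012 nats

(In bits, this would be 6.6381 bits.)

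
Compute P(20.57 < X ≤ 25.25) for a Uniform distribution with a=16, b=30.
0.334286

We have X ~ Uniform(a=16, b=30).

To find P(20.57 < X ≤ 25.25), we use:
P(20.57 < X ≤ 25.25) = P(X ≤ 25.25) - P(X ≤ 20.57)
                 = F(25.25) - F(20.57)
                 = 0.660714 - 0.326429
                 = 0.334286

So there's approximately a 33.4% chance that X falls in this range.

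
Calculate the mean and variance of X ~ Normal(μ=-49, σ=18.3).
E[X] = -49.0000, Var(X) = 334.8900

We have X ~ Normal(μ=-49, σ=18.3).

For a Normal distribution with μ=-49, σ=18.3:

Expected value:
E[X] = -49.0000

Variance:
Var(X) = 334.8900

Standard deviation:
σ = √Var(X) = 18.3000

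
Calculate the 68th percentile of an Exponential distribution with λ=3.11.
0.3664

We have X ~ Exponential(λ=3.11).

We want to find x such that P(X ≤ x) = 0.68.

This is the 68th percentile, which means 68% of values fall below this point.

Using the inverse CDF (quantile function):
x = F⁻¹(0.68) = 0.3664

Verification: P(X ≤ 0.3664) = 0.68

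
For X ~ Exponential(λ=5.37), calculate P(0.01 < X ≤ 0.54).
0.892682

We have X ~ Exponential(λ=5.37).

To find P(0.01 < X ≤ 0.54), we use:
P(0.01 < X ≤ 0.54) = P(X ≤ 0.54) - P(X ≤ 0.01)
                 = F(0.54) - F(0.01)
                 = 0.944966 - 0.052284
                 = 0.892682

So there's approximately a 89.3% chance that X falls in this range.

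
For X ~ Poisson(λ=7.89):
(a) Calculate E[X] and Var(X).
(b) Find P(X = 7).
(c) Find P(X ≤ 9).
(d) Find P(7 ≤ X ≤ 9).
(a) E[X] = 7.8900, Var(X) = 7.8900
(b) P(X = 7) = 0.141425
(c) P(X ≤ 9) = 0.730175
(d) P(7 ≤ X ≤ 9) = 0.403182

We have X ~ Poisson(λ=7.89).

(a) Moments:
E[X] = 7.8900
Var(X) = 7.8900
σ = √Var(X) = 2.8089

(b) Point probability using PMF:
P(X = 7) = 0.141425

(c) Cumulative probability using CDF:
P(X ≤ 9) = F(9) = 0.730175

(d) Range probability:
P(7 ≤ X ≤ 9) = P(X ≤ 9) - P(X ≤ 6)
                   = F(9) - F(6)
                   = 0.730175 - 0.326993
                   = 0.403182

This means approximately 40.3% of outcomes fall in the interval [7, 9].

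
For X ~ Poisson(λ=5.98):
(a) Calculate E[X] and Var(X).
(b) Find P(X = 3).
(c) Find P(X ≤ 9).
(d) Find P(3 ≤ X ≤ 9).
(a) E[X] = 5.9800, Var(X) = 5.9800
(b) P(X = 3) = 0.090130
(c) P(X ≤ 9) = 0.917446
(d) P(3 ≤ X ≤ 9) = 0.854579

We have X ~ Poisson(λ=5.98).

(a) Moments:
E[X] = 5.9800
Var(X) = 5.9800
σ = √Var(X) = 2.4454

(b) Point probability using PMF:
P(X = 3) = 0.090130

(c) Cumulative probability using CDF:
P(X ≤ 9) = F(9) = 0.917446

(d) Range probability:
P(3 ≤ X ≤ 9) = P(X ≤ 9) - P(X ≤ 2)
                   = F(9) - F(2)
                   = 0.917446 - 0.062867
                   = 0.854579

This means approximately 85.5% of outcomes fall in the interval [3, 9].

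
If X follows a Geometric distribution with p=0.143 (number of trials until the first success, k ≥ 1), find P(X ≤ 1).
0.143000

We have X ~ Geometric(p=0.143) (number of trials until the first success, k ≥ 1).

The CDF gives us P(X ≤ k).

Using the CDF:
P(X ≤ 1) = 0.143000

This means there's approximately a 14.3% chance that X is at most 1.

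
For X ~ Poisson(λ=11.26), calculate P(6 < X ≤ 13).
0.688126

We have X ~ Poisson(λ=11.26).

To find P(6 < X ≤ 13), we use:
P(6 < X ≤ 13) = P(X ≤ 13) - P(X ≤ 6)
                 = F(13) - F(6)
                 = 0.756668 - 0.068542
                 = 0.688126

So there's approximately a 68.8% chance that X falls in this range.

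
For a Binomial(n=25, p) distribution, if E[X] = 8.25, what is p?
p = 0.33

For a Binomial(n, p) distribution:
E[X] = n × p

Given n = 25 and E[X] = 8.25:
8.25 = 25 × p
p = 8.25 / 25 = 0.33

Verification: Binomial(25, 0.33) has E[X] = 8.25 ✓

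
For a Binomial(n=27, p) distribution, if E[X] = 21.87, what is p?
p = 0.81

For a Binomial(n, p) distribution:
E[X] = n × p

Given n = 27 and E[X] = 21.87:
21.87 = 27 × p
p = 21.87 / 27 = 0.81

Verification: Binomial(27, 0.81) has E[X] = 21.87 ✓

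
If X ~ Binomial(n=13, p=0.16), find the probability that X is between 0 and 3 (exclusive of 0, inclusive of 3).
0.754946

We have X ~ Binomial(n=13, p=0.16).

To find P(0 < X ≤ 3), we use:
P(0 < X ≤ 3) = P(X ≤ 3) - P(X ≤ 0)
                 = F(3) - F(0)
                 = 0.858611 - 0.103665
                 = 0.754946

So there's approximately a 75.5% chance that X falls in this range.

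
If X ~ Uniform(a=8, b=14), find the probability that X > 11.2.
0.466667

We have X ~ Uniform(a=8, b=14).

P(X > 11.2) = 1 - P(X ≤ 11.2)
                = 1 - F(11.2)
                = 1 - 0.533333
                = 0.466667

So there's approximately a 46.7% chance that X exceeds 11.2.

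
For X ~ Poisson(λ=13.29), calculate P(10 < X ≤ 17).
0.646200

We have X ~ Poisson(λ=13.29).

To find P(10 < X ≤ 17), we use:
P(10 < X ≤ 17) = P(X ≤ 17) - P(X ≤ 10)
                 = F(17) - F(10)
                 = 0.873814 - 0.227614
                 = 0.646200

So there's approximately a 64.6% chance that X falls in this range.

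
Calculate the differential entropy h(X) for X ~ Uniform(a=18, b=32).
2.6391 nats

We have X ~ Uniform(a=18, b=32).

The differential entropy measures the uncertainty or information content of the distribution.

For a Uniform distribution with a=18, b=32:
h(X) = 2.6391 nats

(In bits, this would be 3.8074 bits.)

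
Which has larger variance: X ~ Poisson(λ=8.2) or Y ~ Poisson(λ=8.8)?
Y has larger variance (8.8000 > 8.2000)

Compute the variance for each distribution:

X ~ Poisson(λ=8.2):
Var(X) = 8.2000

Y ~ Poisson(λ=8.8):
Var(Y) = 8.8000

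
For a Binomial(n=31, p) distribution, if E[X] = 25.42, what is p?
p = 0.82

For a Binomial(n, p) distribution:
E[X] = n × p

Given n = 31 and E[X] = 25.42:
25.42 = 31 × p
p = 25.42 / 31 = 0.82

Verification: Binomial(31, 0.82) has E[X] = 25.42 ✓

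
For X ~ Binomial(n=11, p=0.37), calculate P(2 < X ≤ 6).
0.768964

We have X ~ Binomial(n=11, p=0.37).

To find P(2 < X ≤ 6), we use:
P(2 < X ≤ 6) = P(X ≤ 6) - P(X ≤ 2)
                 = F(6) - F(2)
                 = 0.932970 - 0.164007
                 = 0.768964

So there's approximately a 76.9% chance that X falls in this range.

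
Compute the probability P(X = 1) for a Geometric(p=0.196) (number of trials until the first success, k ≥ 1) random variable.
0.196000

We have X ~ Geometric(p=0.196) (number of trials until the first success, k ≥ 1).

For a Geometric distribution, the PMF gives us the probability of each outcome.

Using the PMF formula:
P(X = 1) = 0.196000

Rounded to 4 decimal places: 0.1960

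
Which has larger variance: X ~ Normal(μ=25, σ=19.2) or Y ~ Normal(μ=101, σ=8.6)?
X has larger variance (368.6400 > 73.9600)

Compute the variance for each distribution:

X ~ Normal(μ=25, σ=19.2):
Var(X) = 368.6400

Y ~ Normal(μ=101, σ=8.6):
Var(Y) = 73.9600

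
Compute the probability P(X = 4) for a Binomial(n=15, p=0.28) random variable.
0.226163

We have X ~ Binomial(n=15, p=0.28).

For a Binomial distribution, the PMF gives us the probability of each outcome.

Using the PMF formula:
P(X = 4) = 0.226163

Rounded to 4 decimal places: 0.2262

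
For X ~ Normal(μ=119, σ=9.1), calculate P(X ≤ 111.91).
0.217954

We have X ~ Normal(μ=119, σ=9.1).

The CDF gives us P(X ≤ k).

Using the CDF:
P(X ≤ 111.91) = 0.217954

This means there's approximately a 21.8% chance that X is at most 111.91.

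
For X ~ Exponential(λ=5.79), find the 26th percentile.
0.0520

We have X ~ Exponential(λ=5.79).

We want to find x such that P(X ≤ x) = 0.26.

This is the 26th percentile, which means 26% of values fall below this point.

Using the inverse CDF (quantile function):
x = F⁻¹(0.26) = 0.0520

Verification: P(X ≤ 0.0520) = 0.26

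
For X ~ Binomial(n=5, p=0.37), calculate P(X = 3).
0.201042

We have X ~ Binomial(n=5, p=0.37).

For a Binomial distribution, the PMF gives us the probability of each outcome.

Using the PMF formula:
P(X = 3) = 0.201042

Rounded to 4 decimal places: 0.2010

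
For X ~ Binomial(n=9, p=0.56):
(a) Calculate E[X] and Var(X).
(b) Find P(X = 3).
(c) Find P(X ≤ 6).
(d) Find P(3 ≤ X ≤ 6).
(a) E[X] = 5.0400, Var(X) = 2.2176
(b) P(X = 3) = 0.107043
(c) P(X ≤ 6) = 0.835912
(d) P(3 ≤ X ≤ 6) = 0.792169

We have X ~ Binomial(n=9, p=0.56).

(a) Moments:
E[X] = 5.0400
Var(X) = 2.2176
σ = √Var(X) = 1.4892

(b) Point probability using PMF:
P(X = 3) = 0.107043

(c) Cumulative probability using CDF:
P(X ≤ 6) = F(6) = 0.835912

(d) Range probability:
P(3 ≤ X ≤ 6) = P(X ≤ 6) - P(X ≤ 2)
                   = F(6) - F(2)
                   = 0.835912 - 0.043744
                   = 0.792169

This means approximately 79.2% of outcomes fall in the interval [3, 6].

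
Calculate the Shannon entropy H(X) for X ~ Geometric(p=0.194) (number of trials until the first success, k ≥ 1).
2.5359 nats

We have X ~ Geometric(p=0.194) (number of trials until the first success, k ≥ 1).

The Shannon entropy measures the uncertainty or information content of the distribution.

For a Geometric distribution with p=0.194 (number of trials until the first success, k ≥ 1):
H(X) = 2.5359 nats

(In bits, this would be 3.6586 bits.)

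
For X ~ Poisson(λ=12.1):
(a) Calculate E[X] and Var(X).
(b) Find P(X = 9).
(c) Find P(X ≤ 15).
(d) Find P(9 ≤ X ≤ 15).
(a) E[X] = 12.1000, Var(X) = 12.1000
(b) P(X = 9) = 0.085181
(c) P(X ≤ 15) = 0.837087
(d) P(9 ≤ X ≤ 15) = 0.688503

We have X ~ Poisson(λ=12.1).

(a) Moments:
E[X] = 12.1000
Var(X) = 12.1000
σ = √Var(X) = 3.4785

(b) Point probability using PMF:
P(X = 9) = 0.085181

(c) Cumulative probability using CDF:
P(X ≤ 15) = F(15) = 0.837087

(d) Range probability:
P(9 ≤ X ≤ 15) = P(X ≤ 15) - P(X ≤ 8)
                   = F(15) - F(8)
                   = 0.837087 - 0.148584
                   = 0.688503

This means approximately 68.9% of outcomes fall in the interval [9, 15].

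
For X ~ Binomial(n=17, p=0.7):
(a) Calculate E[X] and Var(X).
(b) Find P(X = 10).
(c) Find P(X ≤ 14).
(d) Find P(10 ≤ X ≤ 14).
(a) E[X] = 11.9000, Var(X) = 3.5700
(b) P(X = 10) = 0.120145
(c) P(X ≤ 14) = 0.922615
(d) P(10 ≤ X ≤ 14) = 0.817975

We have X ~ Binomial(n=17, p=0.7).

(a) Moments:
E[X] = 11.9000
Var(X) = 3.5700
σ = √Var(X) = 1.8894

(b) Point probability using PMF:
P(X = 10) = 0.120145

(c) Cumulative probability using CDF:
P(X ≤ 14) = F(14) = 0.922615

(d) Range probability:
P(10 ≤ X ≤ 14) = P(X ≤ 14) - P(X ≤ 9)
                   = F(14) - F(9)
                   = 0.922615 - 0.104640
                   = 0.817975

This means approximately 81.8% of outcomes fall in the interval [10, 14].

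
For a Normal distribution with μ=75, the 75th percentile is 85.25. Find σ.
σ = 15.1967

For X ~ Normal(μ, σ), the p-th percentile satisfies x = μ + z_p × σ,
where z_p = Φ⁻¹(p) is the standard normal quantile.

Step 1: z_{0.75} = Φ⁻¹(0.75) = 0.6745

Step 2: Solve for σ:
85.25 = 75 + 0.6745 × σ
σ = (85.25 - 75) / 0.6745
σ = 10.25 / 0.6745
σ = 15.1967

Verification: μ + z × σ = 75 + 0.6745 × 15.1967 = 85.25 ✓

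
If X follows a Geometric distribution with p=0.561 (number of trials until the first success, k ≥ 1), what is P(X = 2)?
0.246279

We have X ~ Geometric(p=0.561) (number of trials until the first success, k ≥ 1).

For a Geometric distribution, the PMF gives us the probability of each outcome.

Using the PMF formula:
P(X = 2) = 0.246279

Rounded to 4 decimal places: 0.2463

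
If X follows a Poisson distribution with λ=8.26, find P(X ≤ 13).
0.957478

We have X ~ Poisson(λ=8.26).

The CDF gives us P(X ≤ k).

Using the CDF:
P(X ≤ 13) = 0.957478

This means there's approximately a 95.7% chance that X is at most 13.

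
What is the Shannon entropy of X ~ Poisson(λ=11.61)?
2.6373 nats

We have X ~ Poisson(λ=11.61).

The Shannon entropy measures the uncertainty or information content of the distribution.

For a Poisson distribution with λ=11.61:
H(X) = 2.6373 nats

(In bits, this would be 3.8049 bits.)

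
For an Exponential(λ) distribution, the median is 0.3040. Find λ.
λ = 2.2801

For X ~ Exponential(λ), the CDF is F(x) = 1 - e^(-λx).
The median m satisfies F(m) = 0.5:
1 - e^(-λm) = 0.5
e^(-λm) = 0.5
λm = ln(2)
m = ln(2) / λ

Given m = 0.3040:
λ = ln(2) / 0.3040 = 0.693147 / 0.3040 = 2.2801

Verification: ln(2) / 2.2801 = 0.3040 ✓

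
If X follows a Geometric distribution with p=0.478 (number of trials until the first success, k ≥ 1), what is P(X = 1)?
0.478000

We have X ~ Geometric(p=0.478) (number of trials until the first success, k ≥ 1).

For a Geometric distribution, the PMF gives us the probability of each outcome.

Using the PMF formula:
P(X = 1) = 0.478000

Rounded to 4 decimal places: 0.4780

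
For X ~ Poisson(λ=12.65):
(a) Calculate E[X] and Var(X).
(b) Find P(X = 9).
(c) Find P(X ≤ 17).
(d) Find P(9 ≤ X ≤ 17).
(a) E[X] = 12.6500, Var(X) = 12.6500
(b) P(X = 9) = 0.073321
(c) P(X ≤ 17) = 0.908668
(d) P(9 ≤ X ≤ 17) = 0.791795

We have X ~ Poisson(λ=12.65).

(a) Moments:
E[X] = 12.6500
Var(X) = 12.6500
σ = √Var(X) = 3.5567

(b) Point probability using PMF:
P(X = 9) = 0.073321

(c) Cumulative probability using CDF:
P(X ≤ 17) = F(17) = 0.908668

(d) Range probability:
P(9 ≤ X ≤ 17) = P(X ≤ 17) - P(X ≤ 8)
                   = F(17) - F(8)
                   = 0.908668 - 0.116873
                   = 0.791795

This means approximately 79.2% of outcomes fall in the interval [9, 17].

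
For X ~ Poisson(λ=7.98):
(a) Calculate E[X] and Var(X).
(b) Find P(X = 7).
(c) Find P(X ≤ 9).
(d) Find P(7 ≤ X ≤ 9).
(a) E[X] = 7.9800, Var(X) = 7.9800
(b) P(X = 7) = 0.139933
(c) P(X ≤ 9) = 0.719103
(d) P(7 ≤ X ≤ 9) = 0.403280

We have X ~ Poisson(λ=7.98).

(a) Moments:
E[X] = 7.9800
Var(X) = 7.9800
σ = √Var(X) = 2.8249

(b) Point probability using PMF:
P(X = 7) = 0.139933

(c) Cumulative probability using CDF:
P(X ≤ 9) = F(9) = 0.719103

(d) Range probability:
P(7 ≤ X ≤ 9) = P(X ≤ 9) - P(X ≤ 6)
                   = F(9) - F(6)
                   = 0.719103 - 0.315823
                   = 0.403280

This means approximately 40.3% of outcomes fall in the interval [7, 9].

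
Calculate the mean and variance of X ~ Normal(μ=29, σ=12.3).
E[X] = 29.0000, Var(X) = 151.2900

We have X ~ Normal(μ=29, σ=12.3).

For a Normal distribution with μ=29, σ=12.3:

Expected value:
E[X] = 29.0000

Variance:
Var(X) = 151.2900

Standard deviation:
σ = √Var(X) = 12.3000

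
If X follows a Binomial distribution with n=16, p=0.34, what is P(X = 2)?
0.041281

We have X ~ Binomial(n=16, p=0.34).

For a Binomial distribution, the PMF gives us the probability of each outcome.

Using the PMF formula:
P(X = 2) = 0.041281

Rounded to 4 decimal places: 0.0413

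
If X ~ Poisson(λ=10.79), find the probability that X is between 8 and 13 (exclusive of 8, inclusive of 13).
0.549188

We have X ~ Poisson(λ=10.79).

To find P(8 < X ≤ 13), we use:
P(8 < X ≤ 13) = P(X ≤ 13) - P(X ≤ 8)
                 = F(13) - F(8)
                 = 0.800354 - 0.251167
                 = 0.549188

So there's approximately a 54.9% chance that X falls in this range.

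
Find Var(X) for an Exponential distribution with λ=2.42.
0.1708

We have X ~ Exponential(λ=2.42).

For an Exponential distribution with λ=2.42:
Var(X) = 0.1708

The variance measures the spread of the distribution around the mean.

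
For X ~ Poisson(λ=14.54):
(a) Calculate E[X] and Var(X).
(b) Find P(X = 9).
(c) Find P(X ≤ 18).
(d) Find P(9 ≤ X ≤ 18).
(a) E[X] = 14.5400, Var(X) = 14.5400
(b) P(X = 9) = 0.038786
(c) P(X ≤ 18) = 0.850418
(d) P(9 ≤ X ≤ 18) = 0.803008

We have X ~ Poisson(λ=14.54).

(a) Moments:
E[X] = 14.5400
Var(X) = 14.5400
σ = √Var(X) = 3.8131

(b) Point probability using PMF:
P(X = 9) = 0.038786

(c) Cumulative probability using CDF:
P(X ≤ 18) = F(18) = 0.850418

(d) Range probability:
P(9 ≤ X ≤ 18) = P(X ≤ 18) - P(X ≤ 8)
                   = F(18) - F(8)
                   = 0.850418 - 0.047410
                   = 0.803008

This means approximately 80.3% of outcomes fall in the interval [9, 18].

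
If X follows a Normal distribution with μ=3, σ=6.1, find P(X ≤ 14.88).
0.974265

We have X ~ Normal(μ=3, σ=6.1).

The CDF gives us P(X ≤ k).

Using the CDF:
P(X ≤ 14.88) = 0.974265

This means there's approximately a 97.4% chance that X is at most 14.88.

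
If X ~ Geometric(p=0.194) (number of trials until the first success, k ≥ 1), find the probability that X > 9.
0.143554

We have X ~ Geometric(p=0.194) (number of trials until the first success, k ≥ 1).

P(X > 9) = 1 - P(X ≤ 9)
                = 1 - F(9)
                = 1 - 0.856446
                = 0.143554

So there's approximately a 14.4% chance that X exceeds 9.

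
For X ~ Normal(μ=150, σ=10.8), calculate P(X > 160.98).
0.154656

We have X ~ Normal(μ=150, σ=10.8).

P(X > 160.98) = 1 - P(X ≤ 160.98)
                = 1 - F(160.98)
                = 1 - 0.845344
                = 0.154656

So there's approximately a 15.5% chance that X exceeds 160.98.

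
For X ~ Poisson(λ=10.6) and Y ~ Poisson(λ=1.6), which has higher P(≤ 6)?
Y has higher probability (P(Y ≤ 6) = 0.9987 > P(X ≤ 6) = 0.0966)

Compute P(≤ 6) for each distribution:

X ~ Poisson(λ=10.6):
P(X ≤ 6) = 0.0966

Y ~ Poisson(λ=1.6):
P(Y ≤ 6) = 0.9987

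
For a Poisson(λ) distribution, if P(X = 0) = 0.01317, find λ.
λ = 4.3298

For a Poisson(λ) distribution, the PMF at 0 is:
P(X = 0) = λ^0 e^(-λ) / 0! = e^(-λ)

Given P(X = 0) = 0.01317:
e^(-λ) = 0.01317
-λ = ln(0.01317)
λ = -ln(0.01317) = 4.3298

Verification: e^(-4.3298) = 0.01317 ✓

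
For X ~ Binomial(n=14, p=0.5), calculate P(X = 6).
0.183289

We have X ~ Binomial(n=14, p=0.5).

For a Binomial distribution, the PMF gives us the probability of each outcome.

Using the PMF formula:
P(X = 6) = 0.183289

Rounded to 4 decimal places: 0.1833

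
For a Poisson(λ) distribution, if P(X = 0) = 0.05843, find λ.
λ = 2.8399

For a Poisson(λ) distribution, the PMF at 0 is:
P(X = 0) = λ^0 e^(-λ) / 0! = e^(-λ)

Given P(X = 0) = 0.05843:
e^(-λ) = 0.05843
-λ = ln(0.05843)
λ = -ln(0.05843) = 2.8399

Verification: e^(-2.8399) = 0.05843 ✓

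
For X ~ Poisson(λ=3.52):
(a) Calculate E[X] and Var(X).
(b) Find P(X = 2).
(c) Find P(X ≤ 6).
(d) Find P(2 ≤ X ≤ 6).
(a) E[X] = 3.5200, Var(X) = 3.5200
(b) P(X = 2) = 0.183374
(c) P(X ≤ 6) = 0.933159
(d) P(2 ≤ X ≤ 6) = 0.799369

We have X ~ Poisson(λ=3.52).

(a) Moments:
E[X] = 3.5200
Var(X) = 3.5200
σ = √Var(X) = 1.8762

(b) Point probability using PMF:
P(X = 2) = 0.183374

(c) Cumulative probability using CDF:
P(X ≤ 6) = F(6) = 0.933159

(d) Range probability:
P(2 ≤ X ≤ 6) = P(X ≤ 6) - P(X ≤ 1)
                   = F(6) - F(1)
                   = 0.933159 - 0.133789
                   = 0.799369

This means approximately 79.9% of outcomes fall in the interval [2, 6].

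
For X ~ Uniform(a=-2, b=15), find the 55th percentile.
7.3500

We have X ~ Uniform(a=-2, b=15).

We want to find x such that P(X ≤ x) = 0.55.

This is the 55th percentile, which means 55% of values fall below this point.

Using the inverse CDF (quantile function):
x = F⁻¹(0.55) = 7.3500

Verification: P(X ≤ 7.3500) = 0.55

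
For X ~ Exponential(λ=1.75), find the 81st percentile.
0.9490

We have X ~ Exponential(λ=1.75).

We want to find x such that P(X ≤ x) = 0.81.

This is the 81st percentile, which means 81% of values fall below this point.

Using the inverse CDF (quantile function):
x = F⁻¹(0.81) = 0.9490

Verification: P(X ≤ 0.9490) = 0.81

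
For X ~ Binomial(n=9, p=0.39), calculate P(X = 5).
0.157403

We have X ~ Binomial(n=9, p=0.39).

For a Binomial distribution, the PMF gives us the probability of each outcome.

Using the PMF formula:
P(X = 5) = 0.157403

Rounded to 4 decimal places: 0.1574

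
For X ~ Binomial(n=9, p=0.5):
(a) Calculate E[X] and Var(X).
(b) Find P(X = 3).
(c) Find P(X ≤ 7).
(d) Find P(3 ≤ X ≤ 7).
(a) E[X] = 4.5000, Var(X) = 2.2500
(b) P(X = 3) = 0.164063
(c) P(X ≤ 7) = 0.980469
(d) P(3 ≤ X ≤ 7) = 0.890625

We have X ~ Binomial(n=9, p=0.5).

(a) Moments:
E[X] = 4.5000
Var(X) = 2.2500
σ = √Var(X) = 1.5000

(b) Point probability using PMF:
P(X = 3) = 0.164063

(c) Cumulative probability using CDF:
P(X ≤ 7) = F(7) = 0.980469

(d) Range probability:
P(3 ≤ X ≤ 7) = P(X ≤ 7) - P(X ≤ 2)
                   = F(7) - F(2)
                   = 0.980469 - 0.089844
                   = 0.890625

This means approximately 89.1% of outcomes fall in the interval [3, 7].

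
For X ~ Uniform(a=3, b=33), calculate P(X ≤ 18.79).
0.526333

We have X ~ Uniform(a=3, b=33).

The CDF gives us P(X ≤ k).

Using the CDF:
P(X ≤ 18.79) = 0.526333

This means there's approximately a 52.6% chance that X is at most 18.79.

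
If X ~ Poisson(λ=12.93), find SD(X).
3.5958

We have X ~ Poisson(λ=12.93).

For a Poisson distribution with λ=12.93:
σ = √Var(X) = 3.5958

The standard deviation is the square root of the variance.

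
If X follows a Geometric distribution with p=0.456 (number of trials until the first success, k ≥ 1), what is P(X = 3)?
0.134947

We have X ~ Geometric(p=0.456) (number of trials until the first success, k ≥ 1).

For a Geometric distribution, the PMF gives us the probability of each outcome.

Using the PMF formula:
P(X = 3) = 0.134947

Rounded to 4 decimal places: 0.1349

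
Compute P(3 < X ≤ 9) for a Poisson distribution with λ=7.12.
0.742401

We have X ~ Poisson(λ=7.12).

To find P(3 < X ≤ 9), we use:
P(3 < X ≤ 9) = P(X ≤ 9) - P(X ≤ 3)
                 = F(9) - F(3)
                 = 0.818122 - 0.075720
                 = 0.742401

So there's approximately a 74.2% chance that X falls in this range.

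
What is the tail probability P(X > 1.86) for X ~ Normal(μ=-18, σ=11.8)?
0.046183

We have X ~ Normal(μ=-18, σ=11.8).

P(X > 1.86) = 1 - P(X ≤ 1.86)
                = 1 - F(1.86)
                = 1 - 0.953817
                = 0.046183

So there's approximately a 4.6% chance that X exceeds 1.86.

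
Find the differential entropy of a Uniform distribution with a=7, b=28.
3.0445 nats

We have X ~ Uniform(a=7, b=28).

The differential entropy measures the uncertainty or information content of the distribution.

For a Uniform distribution with a=7, b=28:
h(X) = 3.0445 nats

(In bits, this would be 4.3923 bits.)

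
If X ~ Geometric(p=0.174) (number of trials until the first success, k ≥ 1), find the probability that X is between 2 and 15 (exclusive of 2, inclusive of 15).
0.625430

We have X ~ Geometric(p=0.174) (number of trials until the first success, k ≥ 1).

To find P(2 < X ≤ 15), we use:
P(2 < X ≤ 15) = P(X ≤ 15) - P(X ≤ 2)
                 = F(15) - F(2)
                 = 0.943154 - 0.317724
                 = 0.625430

So there's approximately a 62.5% chance that X falls in this range.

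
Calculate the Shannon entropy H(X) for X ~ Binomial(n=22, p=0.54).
2.2678 nats

We have X ~ Binomial(n=22, p=0.54).

The Shannon entropy measures the uncertainty or information content of the distribution.

For a Binomial distribution with n=22, p=0.54:
H(X) = 2.2678 nats

(In bits, this would be 3.2717 bits.)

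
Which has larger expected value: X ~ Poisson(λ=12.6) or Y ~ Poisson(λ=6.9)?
X has larger mean (12.6000 > 6.9000)

Compute the expected value for each distribution:

X ~ Poisson(λ=12.6):
E[X] = 12.6000

Y ~ Poisson(λ=6.9):
E[Y] = 6.9000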